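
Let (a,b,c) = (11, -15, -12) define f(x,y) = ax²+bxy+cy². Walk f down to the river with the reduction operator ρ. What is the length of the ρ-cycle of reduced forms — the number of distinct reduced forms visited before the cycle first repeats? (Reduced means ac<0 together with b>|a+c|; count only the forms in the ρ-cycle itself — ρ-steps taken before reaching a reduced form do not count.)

D = 753, ⌊√D⌋ = 27
descent: ρ → (-12,15,11)  [lands on river]
river: ρ → (11,7,-16)
river: ρ → (-16,25,2)
river: ρ → (2,27,-3)
river: ρ → (-3,27,2)
river: ρ → (2,25,-16)
river: ρ → (-16,7,11)
river: ρ → (11,15,-12)
river: ρ → (-12,9,14)
river: ρ → (14,19,-7)
river: ρ → (-7,23,8)
river: ρ → (8,25,-4)
river: ρ → (-4,23,14)
river: ρ → (14,5,-13)
river: ρ → (-13,21,6)
river: ρ → (6,27,-1)
river: ρ → (-1,27,6)
river: ρ → (6,21,-13)
river: ρ → (-13,5,14)
river: ρ → (14,23,-4)
river: ρ → (-4,25,8)
river: ρ → (8,23,-7)
river: ρ → (-7,19,14)
river: ρ → (14,9,-12)
ρ-cycle length = 24 (tail of 1 descent step not counted)

24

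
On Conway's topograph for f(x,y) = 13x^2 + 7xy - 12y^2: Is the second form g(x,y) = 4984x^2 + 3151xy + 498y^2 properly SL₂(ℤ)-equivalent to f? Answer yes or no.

D₁ = 673, D₂ = 673
river cycle of f (length 58): (-12, 17, 8), (8, 15, -14), (-14, 13, 9), (9, 23, -4), (-4, 25, 3), (3, 23, -12), (-12, 25, 1), (1, 25, -12), (-12, 23, 3), (3, 25, -4), … (48 more)
river cycle of g (length 58): (13, 7, -12), (-12, 17, 8), (8, 15, -14), (-14, 13, 9), (9, 23, -4), (-4, 25, 3), (3, 23, -12), (-12, 25, 1), (1, 25, -12), (-12, 23, 3), … (48 more)
cycles coincide ⇒ equivalent

yes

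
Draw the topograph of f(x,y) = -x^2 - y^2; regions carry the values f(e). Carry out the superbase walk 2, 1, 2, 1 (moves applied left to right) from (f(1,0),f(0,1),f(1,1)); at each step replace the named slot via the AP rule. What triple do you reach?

start (-1,-1,-2) = (f(1,0),f(0,1),f(1,1))
replace slot 2: 2·((-1)+(-2)) − (-1) = -5 → (-1,-5,-2)
replace slot 1: 2·((-5)+(-2)) − (-1) = -13 → (-13,-5,-2)
replace slot 2: 2·((-13)+(-2)) − (-5) = -25 → (-13,-25,-2)
replace slot 1: 2·((-25)+(-2)) − (-13) = -41 → (-41,-25,-2)

-41,-25,-2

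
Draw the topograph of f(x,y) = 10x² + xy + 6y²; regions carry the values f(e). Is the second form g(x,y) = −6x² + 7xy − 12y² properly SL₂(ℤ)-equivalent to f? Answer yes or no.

D₁ = -239, D₂ = -239
f: flip: (10,1,6)→(6,-1,10)
f: reduced (well bottom): (6,-1,10) with a≤c, −a<b≤a
g is negative-definite; reduce −g:
−g: translate: b→5 (≡-7 mod 12), so (6,-7,12)→(6,5,11)
−g: reduced (well bottom): (6,5,11) with a≤c, −a<b≤a
flip sign back: reduced form of g is (-6,-5,-11)
reduced forms (6, -1, 10) vs (-6, -5, -11) ⇒ inequivalent

no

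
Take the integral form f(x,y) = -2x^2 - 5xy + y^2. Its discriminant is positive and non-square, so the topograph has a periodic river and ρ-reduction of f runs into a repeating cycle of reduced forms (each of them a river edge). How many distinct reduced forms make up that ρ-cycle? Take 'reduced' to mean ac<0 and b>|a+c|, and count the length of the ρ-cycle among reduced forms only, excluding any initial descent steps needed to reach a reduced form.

D = 33, ⌊√D⌋ = 5
descent: ρ → (1,5,-2)  [lands on river]
river: ρ → (-2,3,3)
river: ρ → (3,3,-2)
river: ρ → (-2,5,1)
ρ-cycle length = 4 (tail of 1 descent step not counted)

4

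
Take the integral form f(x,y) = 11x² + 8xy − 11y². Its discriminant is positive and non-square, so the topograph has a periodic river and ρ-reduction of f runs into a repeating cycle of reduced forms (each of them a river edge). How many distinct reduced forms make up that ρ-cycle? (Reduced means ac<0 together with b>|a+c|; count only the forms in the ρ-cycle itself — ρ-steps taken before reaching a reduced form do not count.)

D = 548, ⌊√D⌋ = 23
river: ρ → (-11,14,8)
river: ρ → (8,18,-7)
river: ρ → (-7,10,16)
river: ρ → (16,22,-1)
river: ρ → (-1,22,16)
river: ρ → (16,10,-7)
river: ρ → (-7,18,8)
river: ρ → (8,14,-11)
river: ρ → (-11,8,11)
river: ρ → (11,14,-8)
river: ρ → (-8,18,7)
river: ρ → (7,10,-16)
river: ρ → (-16,22,1)
river: ρ → (1,22,-16)
river: ρ → (-16,10,7)
river: ρ → (7,18,-8)
river: ρ → (-8,14,11)
river: ρ → (11,8,-11)
ρ-cycle length = 18 (tail of 0 descent steps not counted)

18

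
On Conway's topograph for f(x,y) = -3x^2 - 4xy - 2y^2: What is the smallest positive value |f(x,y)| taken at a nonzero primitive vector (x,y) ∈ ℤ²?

translate: b→-2 (≡4 mod 6), so (3,4,2)→(3,-2,1)
flip: (3,-2,1)→(1,2,3)
translate: b→0 (≡2 mod 2), so (1,2,3)→(1,0,2)
reduced (well bottom): (1,0,2) with a≤c, −a<b≤a
well minimum |f| = |-1| = 1 (negative-definite)

1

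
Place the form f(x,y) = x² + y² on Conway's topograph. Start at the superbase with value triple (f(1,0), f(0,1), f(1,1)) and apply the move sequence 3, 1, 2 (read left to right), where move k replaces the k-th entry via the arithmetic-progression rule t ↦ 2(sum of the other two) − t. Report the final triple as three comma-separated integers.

start (1,1,2) = (f(1,0),f(0,1),f(1,1))
replace slot 3: 2·(1+1) − 2 = 2 → (1,1,2)
replace slot 1: 2·(1+2) − 1 = 5 → (5,1,2)
replace slot 2: 2·(5+2) − 1 = 13 → (5,13,2)

5,13,2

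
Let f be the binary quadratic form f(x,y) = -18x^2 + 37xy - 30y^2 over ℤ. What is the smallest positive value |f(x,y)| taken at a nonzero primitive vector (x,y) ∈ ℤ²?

translate: b→-1 (≡-37 mod 36), so (18,-37,30)→(18,-1,11)
flip: (18,-1,11)→(11,1,18)
reduced (well bottom): (11,1,18) with a≤c, −a<b≤a
well minimum |f| = |-11| = 11 (negative-definite)

11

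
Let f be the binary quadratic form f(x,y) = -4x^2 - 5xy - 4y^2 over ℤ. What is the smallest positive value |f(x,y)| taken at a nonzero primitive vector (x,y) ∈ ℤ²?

translate: b→-3 (≡5 mod 8), so (4,5,4)→(4,-3,3)
flip: (4,-3,3)→(3,3,4)
reduced (well bottom): (3,3,4) with a≤c, −a<b≤a
well minimum |f| = |-3| = 3 (negative-definite)

3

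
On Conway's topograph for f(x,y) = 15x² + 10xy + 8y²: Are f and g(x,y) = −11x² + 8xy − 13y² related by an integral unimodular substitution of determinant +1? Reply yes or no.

D₁ = -380, D₂ = -508
discriminants differ ⇒ not SL₂(ℤ)-equivalent

no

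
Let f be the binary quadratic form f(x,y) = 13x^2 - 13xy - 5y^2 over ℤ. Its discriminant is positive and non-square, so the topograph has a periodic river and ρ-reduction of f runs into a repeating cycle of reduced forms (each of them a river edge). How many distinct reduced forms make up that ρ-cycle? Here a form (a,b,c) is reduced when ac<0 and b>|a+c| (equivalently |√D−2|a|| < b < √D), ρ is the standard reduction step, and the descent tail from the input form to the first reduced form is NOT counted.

D = 429, ⌊√D⌋ = 20
descent: ρ → (-5,13,13)  [lands on river]
river: ρ → (13,13,-5)
river: ρ → (-5,17,7)
river: ρ → (7,11,-11)
river: ρ → (-11,11,7)
river: ρ → (7,17,-5)
ρ-cycle length = 6 (tail of 1 descent step not counted)

6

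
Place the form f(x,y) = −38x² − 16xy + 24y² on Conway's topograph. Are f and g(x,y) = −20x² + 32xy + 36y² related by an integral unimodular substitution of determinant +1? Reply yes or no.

D₁ = 3904, D₂ = 3904
river cycle of f (length 26): (24, 16, -38), (-38, 60, 2), (2, 60, -38), (-38, 16, 24), (24, 32, -30), (-30, 28, 26), (26, 24, -32), (-32, 40, 18), (18, 32, -40), (-40, 48, 10), … (16 more)
river cycle of g (length 22): (36, 40, -16), (-16, 56, 12), (12, 40, -48), (-48, 56, 4), (4, 56, -48), (-48, 40, 12), (12, 56, -16), (-16, 40, 36), (36, 32, -20), (-20, 48, 20), … (12 more)
cycles differ ⇒ inequivalent

no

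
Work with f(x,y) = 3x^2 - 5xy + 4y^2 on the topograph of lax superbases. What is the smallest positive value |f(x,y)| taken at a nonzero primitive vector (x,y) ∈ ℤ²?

translate: b→1 (≡-5 mod 6), so (3,-5,4)→(3,1,2)
flip: (3,1,2)→(2,-1,3)
reduced (well bottom): (2,-1,3) with a≤c, −a<b≤a
well minimum = a = 2

2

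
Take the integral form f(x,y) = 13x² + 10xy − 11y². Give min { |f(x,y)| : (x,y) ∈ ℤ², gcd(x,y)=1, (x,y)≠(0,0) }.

river: ρ → (-11,12,12)
river: ρ → (12,12,-11)
river: ρ → (-11,10,13)
river: ρ → (13,16,-8)
river: ρ → (-8,16,13)
river: ρ → (13,10,-11)
closes: descent 0, river 6
min |a| on river = 8

8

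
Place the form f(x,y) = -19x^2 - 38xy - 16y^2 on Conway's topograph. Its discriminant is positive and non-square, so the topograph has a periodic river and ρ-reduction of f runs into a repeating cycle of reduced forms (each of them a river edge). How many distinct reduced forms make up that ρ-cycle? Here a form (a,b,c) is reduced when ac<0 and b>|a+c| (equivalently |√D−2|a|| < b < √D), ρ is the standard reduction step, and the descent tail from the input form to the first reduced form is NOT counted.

D = 228, ⌊√D⌋ = 15
descent: ρ → (-16,6,3)
descent: ρ → (3,12,-7)  [lands on river]
river: ρ → (-7,2,8)
river: ρ → (8,14,-1)
river: ρ → (-1,14,8)
river: ρ → (8,2,-7)
river: ρ → (-7,12,3)
ρ-cycle length = 6 (tail of 2 descent steps not counted)

6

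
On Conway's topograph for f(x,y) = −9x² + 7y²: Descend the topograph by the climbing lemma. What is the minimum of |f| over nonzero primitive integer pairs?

descent: ρ → (7,14,-2)  [lands on river]
river: ρ → (-2,14,7)
closes: descent 1, river 2
min |a| on river = 2

2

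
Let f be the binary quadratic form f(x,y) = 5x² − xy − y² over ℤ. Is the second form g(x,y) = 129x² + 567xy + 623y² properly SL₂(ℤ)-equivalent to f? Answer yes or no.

D₁ = 21, D₂ = 21
river cycle of f (length 2): (-1, 3, 3), (3, 3, -1)
river cycle of g (length 2): (-1, 3, 3), (3, 3, -1)
cycles coincide ⇒ equivalent

yes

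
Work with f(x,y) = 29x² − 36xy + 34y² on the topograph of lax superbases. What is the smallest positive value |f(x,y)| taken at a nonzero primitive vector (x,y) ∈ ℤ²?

translate: b→22 (≡-36 mod 58), so (29,-36,34)→(29,22,27)
flip: (29,22,27)→(27,-22,29)
reduced (well bottom): (27,-22,29) with a≤c, −a<b≤a
well minimum = a = 27

27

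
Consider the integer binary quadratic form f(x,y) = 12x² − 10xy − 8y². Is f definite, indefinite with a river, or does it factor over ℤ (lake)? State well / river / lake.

D = b²−4ac = (-10)² − 4·12·(-8) = 484
D = 22² is a perfect square ⇒ form factors over ℤ ⇒ lakes

lake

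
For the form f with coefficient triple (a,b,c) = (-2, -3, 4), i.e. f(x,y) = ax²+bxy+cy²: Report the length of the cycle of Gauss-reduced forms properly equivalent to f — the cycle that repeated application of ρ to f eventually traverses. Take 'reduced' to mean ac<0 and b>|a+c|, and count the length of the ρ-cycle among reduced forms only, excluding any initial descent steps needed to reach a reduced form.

D = 41, ⌊√D⌋ = 6
descent: ρ → (4,3,-2)  [lands on river]
river: ρ → (-2,5,2)
river: ρ → (2,3,-4)
river: ρ → (-4,5,1)
river: ρ → (1,5,-4)
river: ρ → (-4,3,2)
river: ρ → (2,5,-2)
river: ρ → (-2,3,4)
river: ρ → (4,5,-1)
river: ρ → (-1,5,4)
ρ-cycle length = 10 (tail of 1 descent step not counted)

10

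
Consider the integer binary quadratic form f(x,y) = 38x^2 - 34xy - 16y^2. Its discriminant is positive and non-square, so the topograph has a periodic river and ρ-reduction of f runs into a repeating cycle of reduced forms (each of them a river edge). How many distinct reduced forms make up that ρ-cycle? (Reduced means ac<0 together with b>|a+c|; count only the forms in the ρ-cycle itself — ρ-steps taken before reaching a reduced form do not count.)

D = 3588, ⌊√D⌋ = 59
descent: ρ → (-16,34,38)  [lands on river]
river: ρ → (38,42,-12)
river: ρ → (-12,54,14)
river: ρ → (14,58,-4)
river: ρ → (-4,54,42)
river: ρ → (42,30,-16)
ρ-cycle length = 6 (tail of 1 descent step not counted)

6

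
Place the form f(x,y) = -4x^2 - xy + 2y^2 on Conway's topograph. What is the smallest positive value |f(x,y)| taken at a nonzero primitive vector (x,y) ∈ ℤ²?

descent: ρ → (2,5,-1)  [lands on river]
river: ρ → (-1,5,2)
river: ρ → (2,3,-3)
river: ρ → (-3,3,2)
closes: descent 1, river 4
min |a| on river = 1

1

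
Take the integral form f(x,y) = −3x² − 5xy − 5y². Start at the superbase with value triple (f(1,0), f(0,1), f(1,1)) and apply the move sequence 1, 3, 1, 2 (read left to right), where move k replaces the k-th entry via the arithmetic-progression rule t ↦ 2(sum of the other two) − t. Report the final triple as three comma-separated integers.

start (-3,-5,-13) = (f(1,0),f(0,1),f(1,1))
replace slot 1: 2·((-5)+(-13)) − (-3) = -33 → (-33,-5,-13)
replace slot 3: 2·((-33)+(-5)) − (-13) = -63 → (-33,-5,-63)
replace slot 1: 2·((-5)+(-63)) − (-33) = -103 → (-103,-5,-63)
replace slot 2: 2·((-103)+(-63)) − (-5) = -327 → (-103,-327,-63)

-103,-327,-63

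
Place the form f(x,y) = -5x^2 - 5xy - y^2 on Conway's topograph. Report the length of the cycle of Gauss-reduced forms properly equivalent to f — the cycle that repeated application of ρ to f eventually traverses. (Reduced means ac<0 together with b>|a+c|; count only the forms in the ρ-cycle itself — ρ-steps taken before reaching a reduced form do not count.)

D = 5, ⌊√D⌋ = 2
descent: ρ → (-1,1,1)  [lands on river]
river: ρ → (1,1,-1)
ρ-cycle length = 2 (tail of 1 descent step not counted)

2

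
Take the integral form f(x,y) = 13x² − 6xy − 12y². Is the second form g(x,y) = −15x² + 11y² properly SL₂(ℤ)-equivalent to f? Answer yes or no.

D₁ = 660, D₂ = 660
river cycle of f (length 8): (-12, 6, 13), (13, 20, -5), (-5, 20, 13), (13, 6, -12), (-12, 18, 7), (7, 24, -3), (-3, 24, 7), (7, 18, -12)
river cycle of g (length 6): (11, 22, -4), (-4, 18, 21), (21, 24, -1), (-1, 24, 21), (21, 18, -4), (-4, 22, 11)
cycles differ ⇒ inequivalent

no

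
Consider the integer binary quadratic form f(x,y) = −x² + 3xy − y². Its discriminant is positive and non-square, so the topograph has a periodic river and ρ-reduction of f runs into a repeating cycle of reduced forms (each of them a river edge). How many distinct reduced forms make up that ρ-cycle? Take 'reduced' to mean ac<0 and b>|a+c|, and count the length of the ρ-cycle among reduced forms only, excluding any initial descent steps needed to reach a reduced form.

D = 5, ⌊√D⌋ = 2
descent: ρ → (-1,1,1)  [lands on river]
river: ρ → (1,1,-1)
ρ-cycle length = 2 (tail of 1 descent step not counted)

2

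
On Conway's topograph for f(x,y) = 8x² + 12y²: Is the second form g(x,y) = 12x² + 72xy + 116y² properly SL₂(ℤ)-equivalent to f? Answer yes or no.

D₁ = -384, D₂ = -384
f: reduced (well bottom): (8,0,12) with a≤c, −a<b≤a
g: translate: b→0 (≡72 mod 24), so (12,72,116)→(12,0,8)
g: flip: (12,0,8)→(8,0,12)
g: reduced (well bottom): (8,0,12) with a≤c, −a<b≤a
reduced forms (8, 0, 12) vs (8, 0, 12) ⇒ equivalent

yes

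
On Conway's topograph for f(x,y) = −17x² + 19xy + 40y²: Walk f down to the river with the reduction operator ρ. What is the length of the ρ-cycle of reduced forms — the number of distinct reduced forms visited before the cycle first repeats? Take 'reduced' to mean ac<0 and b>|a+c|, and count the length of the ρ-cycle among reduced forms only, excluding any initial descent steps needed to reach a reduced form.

D = 3081, ⌊√D⌋ = 55
descent: ρ → (40,-19,-17)
descent: ρ → (-17,53,4)  [lands on river]
river: ρ → (4,51,-30)
river: ρ → (-30,9,25)
river: ρ → (25,41,-14)
river: ρ → (-14,43,22)
river: ρ → (22,45,-12)
river: ρ → (-12,51,10)
river: ρ → (10,49,-17)
ρ-cycle length = 8 (tail of 2 descent steps not counted)

8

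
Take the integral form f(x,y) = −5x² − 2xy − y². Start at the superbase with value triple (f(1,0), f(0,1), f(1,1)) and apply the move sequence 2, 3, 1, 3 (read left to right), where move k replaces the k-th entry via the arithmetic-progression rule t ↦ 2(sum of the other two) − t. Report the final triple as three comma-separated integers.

start (-5,-1,-8) = (f(1,0),f(0,1),f(1,1))
replace slot 2: 2·((-5)+(-8)) − (-1) = -25 → (-5,-25,-8)
replace slot 3: 2·((-5)+(-25)) − (-8) = -52 → (-5,-25,-52)
replace slot 1: 2·((-25)+(-52)) − (-5) = -149 → (-149,-25,-52)
replace slot 3: 2·((-149)+(-25)) − (-52) = -296 → (-149,-25,-296)

-149,-25,-296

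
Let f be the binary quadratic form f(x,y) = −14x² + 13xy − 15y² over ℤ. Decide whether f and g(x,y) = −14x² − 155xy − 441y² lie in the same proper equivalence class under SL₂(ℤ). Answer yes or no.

D₁ = -671, D₂ = -671
f is negative-definite; reduce −f:
−f: reduced (well bottom): (14,-13,15) with a≤c, −a<b≤a
flip sign back: reduced form of f is (-14,13,-15)
g is negative-definite; reduce −g:
−g: translate: b→-13 (≡155 mod 28), so (14,155,441)→(14,-13,15)
−g: reduced (well bottom): (14,-13,15) with a≤c, −a<b≤a
flip sign back: reduced form of g is (-14,13,-15)
reduced forms (-14, 13, -15) vs (-14, 13, -15) ⇒ equivalent

yes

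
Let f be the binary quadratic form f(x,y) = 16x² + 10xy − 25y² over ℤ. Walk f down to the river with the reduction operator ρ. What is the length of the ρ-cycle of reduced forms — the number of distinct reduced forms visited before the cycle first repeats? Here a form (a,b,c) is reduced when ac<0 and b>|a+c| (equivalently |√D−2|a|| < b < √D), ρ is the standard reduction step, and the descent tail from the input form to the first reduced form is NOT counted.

D = 1700, ⌊√D⌋ = 41
river: ρ → (-25,40,1)
river: ρ → (1,40,-25)
river: ρ → (-25,10,16)
river: ρ → (16,22,-19)
river: ρ → (-19,16,19)
river: ρ → (19,22,-16)
river: ρ → (-16,10,25)
river: ρ → (25,40,-1)
river: ρ → (-1,40,25)
river: ρ → (25,10,-16)
river: ρ → (-16,22,19)
river: ρ → (19,16,-19)
river: ρ → (-19,22,16)
river: ρ → (16,10,-25)
ρ-cycle length = 14 (tail of 0 descent steps not counted)

14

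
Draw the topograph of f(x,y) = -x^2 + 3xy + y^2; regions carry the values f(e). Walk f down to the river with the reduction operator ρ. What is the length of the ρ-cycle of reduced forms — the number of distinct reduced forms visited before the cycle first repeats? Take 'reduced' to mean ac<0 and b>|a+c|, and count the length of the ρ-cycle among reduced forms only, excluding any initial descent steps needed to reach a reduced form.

D = 13, ⌊√D⌋ = 3
river: ρ → (1,3,-1)
river: ρ → (-1,3,1)
ρ-cycle length = 2 (tail of 0 descent steps not counted)

2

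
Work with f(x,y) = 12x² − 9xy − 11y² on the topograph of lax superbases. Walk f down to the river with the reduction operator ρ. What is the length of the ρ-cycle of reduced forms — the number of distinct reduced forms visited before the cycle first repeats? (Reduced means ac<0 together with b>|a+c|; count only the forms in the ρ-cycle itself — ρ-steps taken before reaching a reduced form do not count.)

D = 609, ⌊√D⌋ = 24
descent: ρ → (-11,9,12)  [lands on river]
river: ρ → (12,15,-8)
river: ρ → (-8,17,10)
river: ρ → (10,23,-2)
river: ρ → (-2,21,21)
river: ρ → (21,21,-2)
river: ρ → (-2,23,10)
river: ρ → (10,17,-8)
river: ρ → (-8,15,12)
river: ρ → (12,9,-11)
river: ρ → (-11,13,10)
river: ρ → (10,7,-14)
river: ρ → (-14,21,3)
river: ρ → (3,21,-14)
river: ρ → (-14,7,10)
river: ρ → (10,13,-11)
ρ-cycle length = 16 (tail of 1 descent step not counted)

16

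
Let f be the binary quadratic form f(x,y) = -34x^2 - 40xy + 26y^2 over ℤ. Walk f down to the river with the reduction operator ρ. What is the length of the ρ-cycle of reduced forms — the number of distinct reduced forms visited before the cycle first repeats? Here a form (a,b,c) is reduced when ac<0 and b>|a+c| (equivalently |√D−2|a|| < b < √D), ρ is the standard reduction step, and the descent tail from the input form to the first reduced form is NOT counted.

D = 5136, ⌊√D⌋ = 71
descent: ρ → (26,40,-34)  [lands on river]
river: ρ → (-34,28,32)
river: ρ → (32,36,-30)
river: ρ → (-30,24,38)
river: ρ → (38,52,-16)
river: ρ → (-16,44,50)
river: ρ → (50,56,-10)
river: ρ → (-10,64,26)
ρ-cycle length = 8 (tail of 1 descent step not counted)

8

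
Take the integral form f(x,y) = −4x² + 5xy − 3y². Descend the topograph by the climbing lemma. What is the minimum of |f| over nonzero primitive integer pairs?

translate: b→3 (≡-5 mod 8), so (4,-5,3)→(4,3,2)
flip: (4,3,2)→(2,-3,4)
translate: b→1 (≡-3 mod 4), so (2,-3,4)→(2,1,3)
reduced (well bottom): (2,1,3) with a≤c, −a<b≤a
well minimum |f| = |-2| = 2 (negative-definite)

2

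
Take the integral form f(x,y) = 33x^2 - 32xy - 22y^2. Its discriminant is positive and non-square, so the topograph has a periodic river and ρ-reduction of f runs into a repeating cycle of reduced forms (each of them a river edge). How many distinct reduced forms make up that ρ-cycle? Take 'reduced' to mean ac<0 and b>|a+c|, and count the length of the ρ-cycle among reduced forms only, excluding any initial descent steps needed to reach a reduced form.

D = 3928, ⌊√D⌋ = 62
descent: ρ → (-22,32,33)  [lands on river]
river: ρ → (33,34,-21)
river: ρ → (-21,50,17)
river: ρ → (17,52,-18)
river: ρ → (-18,56,11)
river: ρ → (11,54,-23)
river: ρ → (-23,38,27)
river: ρ → (27,16,-34)
river: ρ → (-34,52,9)
river: ρ → (9,56,-22)
ρ-cycle length = 10 (tail of 1 descent step not counted)

10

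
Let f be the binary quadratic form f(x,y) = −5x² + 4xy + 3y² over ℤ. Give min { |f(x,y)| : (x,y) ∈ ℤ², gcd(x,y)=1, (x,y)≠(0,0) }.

river: ρ → (3,8,-1)
river: ρ → (-1,8,3)
river: ρ → (3,4,-5)
river: ρ → (-5,6,2)
river: ρ → (2,6,-5)
river: ρ → (-5,4,3)
closes: descent 0, river 6
min |a| on river = 1

1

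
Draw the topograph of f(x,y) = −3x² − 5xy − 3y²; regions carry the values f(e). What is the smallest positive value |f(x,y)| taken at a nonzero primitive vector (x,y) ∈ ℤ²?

translate: b→-1 (≡5 mod 6), so (3,5,3)→(3,-1,1)
flip: (3,-1,1)→(1,1,3)
reduced (well bottom): (1,1,3) with a≤c, −a<b≤a
well minimum |f| = |-1| = 1 (negative-definite)

1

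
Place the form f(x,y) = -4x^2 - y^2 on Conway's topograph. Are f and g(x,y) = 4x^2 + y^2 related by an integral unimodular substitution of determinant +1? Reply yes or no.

D₁ = -16, D₂ = -16
f is negative-definite; reduce −f:
−f: flip: (4,0,1)→(1,0,4)
−f: reduced (well bottom): (1,0,4) with a≤c, −a<b≤a
flip sign back: reduced form of f is (-1,0,-4)
g: flip: (4,0,1)→(1,0,4)
g: reduced (well bottom): (1,0,4) with a≤c, −a<b≤a
reduced forms (-1, 0, -4) vs (1, 0, 4) ⇒ inequivalent

no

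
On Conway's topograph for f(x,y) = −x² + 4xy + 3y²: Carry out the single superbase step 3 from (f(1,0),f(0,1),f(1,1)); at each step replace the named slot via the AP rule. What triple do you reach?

start (-1,3,6) = (f(1,0),f(0,1),f(1,1))
replace slot 3: 2·((-1)+3) − 6 = -2 → (-1,3,-2)

-1,3,-2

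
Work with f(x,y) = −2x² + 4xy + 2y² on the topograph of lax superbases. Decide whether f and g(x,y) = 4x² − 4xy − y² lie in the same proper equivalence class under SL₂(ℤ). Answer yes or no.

D₁ = 32, D₂ = 32
river cycle of f (length 2): (2, 4, -2), (-2, 4, 2)
river cycle of g (length 2): (-1, 4, 4), (4, 4, -1)
cycles differ ⇒ inequivalent

no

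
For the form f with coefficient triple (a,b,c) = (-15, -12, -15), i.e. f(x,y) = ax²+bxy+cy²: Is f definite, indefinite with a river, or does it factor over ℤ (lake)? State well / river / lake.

D = b²−4ac = (-12)² − 4·(-15)·(-15) = -756
D < 0 ⇒ definite ⇒ every region one sign ⇒ single well

well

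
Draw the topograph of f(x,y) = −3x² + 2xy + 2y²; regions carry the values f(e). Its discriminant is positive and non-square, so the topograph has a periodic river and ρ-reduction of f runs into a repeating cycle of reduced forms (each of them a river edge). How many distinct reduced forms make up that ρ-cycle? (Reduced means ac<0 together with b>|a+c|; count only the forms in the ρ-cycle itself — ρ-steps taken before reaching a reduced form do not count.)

D = 28, ⌊√D⌋ = 5
river: ρ → (2,2,-3)
river: ρ → (-3,4,1)
river: ρ → (1,4,-3)
river: ρ → (-3,2,2)
ρ-cycle length = 4 (tail of 0 descent steps not counted)

4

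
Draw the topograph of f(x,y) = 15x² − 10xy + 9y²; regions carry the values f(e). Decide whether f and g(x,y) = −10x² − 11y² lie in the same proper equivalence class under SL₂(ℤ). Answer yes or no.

D₁ = -440, D₂ = -440
f: flip: (15,-10,9)→(9,10,15)
f: translate: b→-8 (≡10 mod 18), so (9,10,15)→(9,-8,14)
f: reduced (well bottom): (9,-8,14) with a≤c, −a<b≤a
g is negative-definite; reduce −g:
−g: reduced (well bottom): (10,0,11) with a≤c, −a<b≤a
flip sign back: reduced form of g is (-10,0,-11)
reduced forms (9, -8, 14) vs (-10, 0, -11) ⇒ inequivalent

no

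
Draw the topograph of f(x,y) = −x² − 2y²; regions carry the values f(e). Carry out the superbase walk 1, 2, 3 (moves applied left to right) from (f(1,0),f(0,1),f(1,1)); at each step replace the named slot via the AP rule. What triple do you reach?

start (-1,-2,-3) = (f(1,0),f(0,1),f(1,1))
replace slot 1: 2·((-2)+(-3)) − (-1) = -9 → (-9,-2,-3)
replace slot 2: 2·((-9)+(-3)) − (-2) = -22 → (-9,-22,-3)
replace slot 3: 2·((-9)+(-22)) − (-3) = -59 → (-9,-22,-59)

-9,-22,-59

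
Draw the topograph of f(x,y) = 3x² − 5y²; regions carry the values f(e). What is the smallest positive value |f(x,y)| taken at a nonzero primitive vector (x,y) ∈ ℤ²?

descent: ρ → (-5,0,3)
descent: ρ → (3,6,-2)  [lands on river]
river: ρ → (-2,6,3)
closes: descent 2, river 2
min |a| on river = 2

2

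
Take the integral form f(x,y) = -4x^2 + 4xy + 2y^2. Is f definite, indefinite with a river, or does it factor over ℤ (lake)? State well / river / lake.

D = b²−4ac = 4² − 4·(-4)·2 = 48
D > 0 non-square ⇒ indefinite ⇒ periodic river

river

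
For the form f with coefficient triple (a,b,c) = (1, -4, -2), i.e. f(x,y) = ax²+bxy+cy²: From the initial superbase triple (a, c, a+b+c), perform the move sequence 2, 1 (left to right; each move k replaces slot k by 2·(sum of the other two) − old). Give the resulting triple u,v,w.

start (1,-2,-5) = (f(1,0),f(0,1),f(1,1))
replace slot 2: 2·(1+(-5)) − (-2) = -6 → (1,-6,-5)
replace slot 1: 2·((-6)+(-5)) − 1 = -23 → (-23,-6,-5)

-23,-6,-5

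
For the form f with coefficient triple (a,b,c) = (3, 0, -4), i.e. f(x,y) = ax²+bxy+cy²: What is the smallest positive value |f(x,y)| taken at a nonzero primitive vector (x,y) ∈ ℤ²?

descent: ρ → (-4,0,3)
descent: ρ → (3,6,-1)  [lands on river]
river: ρ → (-1,6,3)
closes: descent 2, river 2
min |a| on river = 1

1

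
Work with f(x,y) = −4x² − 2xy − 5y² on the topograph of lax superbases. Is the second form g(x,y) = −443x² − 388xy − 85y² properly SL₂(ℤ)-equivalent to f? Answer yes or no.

D₁ = -76, D₂ = -76
f is negative-definite; reduce −f:
−f: reduced (well bottom): (4,2,5) with a≤c, −a<b≤a
flip sign back: reduced form of f is (-4,-2,-5)
g is negative-definite; reduce −g:
−g: flip: (443,388,85)→(85,-388,443)
−g: translate: b→-48 (≡-388 mod 170), so (85,-388,443)→(85,-48,7)
−g: flip: (85,-48,7)→(7,48,85)
−g: translate: b→6 (≡48 mod 14), so (7,48,85)→(7,6,4)
−g: flip: (7,6,4)→(4,-6,7)
−g: translate: b→2 (≡-6 mod 8), so (4,-6,7)→(4,2,5)
−g: reduced (well bottom): (4,2,5) with a≤c, −a<b≤a
flip sign back: reduced form of g is (-4,-2,-5)
reduced forms (-4, -2, -5) vs (-4, -2, -5) ⇒ equivalent

yes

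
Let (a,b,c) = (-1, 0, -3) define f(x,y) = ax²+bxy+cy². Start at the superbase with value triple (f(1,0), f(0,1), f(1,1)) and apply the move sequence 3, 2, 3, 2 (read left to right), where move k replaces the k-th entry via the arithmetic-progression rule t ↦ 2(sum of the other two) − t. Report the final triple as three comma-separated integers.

start (-1,-3,-4) = (f(1,0),f(0,1),f(1,1))
replace slot 3: 2·((-1)+(-3)) − (-4) = -4 → (-1,-3,-4)
replace slot 2: 2·((-1)+(-4)) − (-3) = -7 → (-1,-7,-4)
replace slot 3: 2·((-1)+(-7)) − (-4) = -12 → (-1,-7,-12)
replace slot 2: 2·((-1)+(-12)) − (-7) = -19 → (-1,-19,-12)

-1,-19,-12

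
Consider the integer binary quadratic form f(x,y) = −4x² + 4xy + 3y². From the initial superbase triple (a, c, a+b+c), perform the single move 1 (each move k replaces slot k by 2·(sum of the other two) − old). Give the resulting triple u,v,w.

start (-4,3,3) = (f(1,0),f(0,1),f(1,1))
replace slot 1: 2·(3+3) − (-4) = 16 → (16,3,3)

16,3,3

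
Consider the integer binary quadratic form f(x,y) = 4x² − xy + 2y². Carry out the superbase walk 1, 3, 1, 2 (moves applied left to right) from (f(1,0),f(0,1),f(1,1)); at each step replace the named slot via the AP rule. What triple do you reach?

start (4,2,5) = (f(1,0),f(0,1),f(1,1))
replace slot 1: 2·(2+5) − 4 = 10 → (10,2,5)
replace slot 3: 2·(10+2) − 5 = 19 → (10,2,19)
replace slot 1: 2·(2+19) − 10 = 32 → (32,2,19)
replace slot 2: 2·(32+19) − 2 = 100 → (32,100,19)

32,100,19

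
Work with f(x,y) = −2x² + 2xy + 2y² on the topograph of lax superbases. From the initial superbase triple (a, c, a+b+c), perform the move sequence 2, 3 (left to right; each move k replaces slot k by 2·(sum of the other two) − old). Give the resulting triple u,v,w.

start (-2,2,2) = (f(1,0),f(0,1),f(1,1))
replace slot 2: 2·((-2)+2) − 2 = -2 → (-2,-2,2)
replace slot 3: 2·((-2)+(-2)) − 2 = -10 → (-2,-2,-10)

-2,-2,-10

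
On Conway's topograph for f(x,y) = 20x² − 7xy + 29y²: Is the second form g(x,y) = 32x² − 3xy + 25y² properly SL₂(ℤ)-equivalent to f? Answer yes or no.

D₁ = -2271, D₂ = -3191
discriminants differ ⇒ not SL₂(ℤ)-equivalent

no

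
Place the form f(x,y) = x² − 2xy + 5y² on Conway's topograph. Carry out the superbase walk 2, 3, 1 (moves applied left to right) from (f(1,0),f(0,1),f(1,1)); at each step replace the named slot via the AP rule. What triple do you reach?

start (1,5,4) = (f(1,0),f(0,1),f(1,1))
replace slot 2: 2·(1+4) − 5 = 5 → (1,5,4)
replace slot 3: 2·(1+5) − 4 = 8 → (1,5,8)
replace slot 1: 2·(5+8) − 1 = 25 → (25,5,8)

25,5,8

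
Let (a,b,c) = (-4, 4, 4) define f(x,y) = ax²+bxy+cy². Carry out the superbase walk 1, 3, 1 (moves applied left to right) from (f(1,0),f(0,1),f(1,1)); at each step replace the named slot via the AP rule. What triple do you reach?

start (-4,4,4) = (f(1,0),f(0,1),f(1,1))
replace slot 1: 2·(4+4) − (-4) = 20 → (20,4,4)
replace slot 3: 2·(20+4) − 4 = 44 → (20,4,44)
replace slot 1: 2·(4+44) − 20 = 76 → (76,4,44)

76,4,44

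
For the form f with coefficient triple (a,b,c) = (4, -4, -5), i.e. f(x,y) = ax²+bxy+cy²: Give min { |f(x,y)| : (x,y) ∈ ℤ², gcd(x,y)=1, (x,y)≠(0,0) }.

descent: ρ → (-5,4,4)  [lands on river]
river: ρ → (4,4,-5)
river: ρ → (-5,6,3)
river: ρ → (3,6,-5)
closes: descent 1, river 4
min |a| on river = 3

3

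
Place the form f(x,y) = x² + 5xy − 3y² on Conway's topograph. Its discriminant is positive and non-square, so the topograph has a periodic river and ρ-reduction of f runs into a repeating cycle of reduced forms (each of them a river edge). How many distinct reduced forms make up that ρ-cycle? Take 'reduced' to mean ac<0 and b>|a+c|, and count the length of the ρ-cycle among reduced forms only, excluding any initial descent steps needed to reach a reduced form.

D = 37, ⌊√D⌋ = 6
river: ρ → (-3,1,3)
river: ρ → (3,5,-1)
river: ρ → (-1,5,3)
river: ρ → (3,1,-3)
river: ρ → (-3,5,1)
river: ρ → (1,5,-3)
ρ-cycle length = 6 (tail of 0 descent steps not counted)

6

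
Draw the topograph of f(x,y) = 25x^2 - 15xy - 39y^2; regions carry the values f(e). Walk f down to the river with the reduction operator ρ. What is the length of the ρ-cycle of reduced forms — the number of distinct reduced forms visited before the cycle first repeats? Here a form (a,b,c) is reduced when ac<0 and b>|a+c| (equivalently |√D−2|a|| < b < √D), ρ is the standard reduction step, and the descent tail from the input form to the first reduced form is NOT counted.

D = 4125, ⌊√D⌋ = 64
descent: ρ → (-39,15,25)  [lands on river]
river: ρ → (25,35,-29)
river: ρ → (-29,23,31)
river: ρ → (31,39,-21)
river: ρ → (-21,45,25)
river: ρ → (25,55,-11)
river: ρ → (-11,55,25)
river: ρ → (25,45,-21)
river: ρ → (-21,39,31)
river: ρ → (31,23,-29)
river: ρ → (-29,35,25)
river: ρ → (25,15,-39)
river: ρ → (-39,63,1)
river: ρ → (1,63,-39)
ρ-cycle length = 14 (tail of 1 descent step not counted)

14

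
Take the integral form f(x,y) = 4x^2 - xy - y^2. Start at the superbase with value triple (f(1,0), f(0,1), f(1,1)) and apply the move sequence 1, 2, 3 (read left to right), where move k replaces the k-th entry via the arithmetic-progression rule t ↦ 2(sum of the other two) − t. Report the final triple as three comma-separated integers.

start (4,-1,2) = (f(1,0),f(0,1),f(1,1))
replace slot 1: 2·((-1)+2) − 4 = -2 → (-2,-1,2)
replace slot 2: 2·((-2)+2) − (-1) = 1 → (-2,1,2)
replace slot 3: 2·((-2)+1) − 2 = -4 → (-2,1,-4)

-2,1,-4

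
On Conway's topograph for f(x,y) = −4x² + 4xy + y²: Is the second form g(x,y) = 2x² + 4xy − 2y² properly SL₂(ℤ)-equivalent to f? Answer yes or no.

D₁ = 32, D₂ = 32
river cycle of f (length 2): (1, 4, -4), (-4, 4, 1)
river cycle of g (length 2): (-2, 4, 2), (2, 4, -2)
cycles differ ⇒ inequivalent

no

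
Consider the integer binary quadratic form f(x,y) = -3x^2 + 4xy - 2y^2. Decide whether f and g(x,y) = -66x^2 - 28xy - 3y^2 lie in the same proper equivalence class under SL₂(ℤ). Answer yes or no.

D₁ = -8, D₂ = -8
f is negative-definite; reduce −f:
−f: translate: b→2 (≡-4 mod 6), so (3,-4,2)→(3,2,1)
−f: flip: (3,2,1)→(1,-2,3)
−f: translate: b→0 (≡-2 mod 2), so (1,-2,3)→(1,0,2)
−f: reduced (well bottom): (1,0,2) with a≤c, −a<b≤a
flip sign back: reduced form of f is (-1,0,-2)
g is negative-definite; reduce −g:
−g: flip: (66,28,3)→(3,-28,66)
−g: translate: b→2 (≡-28 mod 6), so (3,-28,66)→(3,2,1)
−g: flip: (3,2,1)→(1,-2,3)
−g: translate: b→0 (≡-2 mod 2), so (1,-2,3)→(1,0,2)
−g: reduced (well bottom): (1,0,2) with a≤c, −a<b≤a
flip sign back: reduced form of g is (-1,0,-2)
reduced forms (-1, 0, -2) vs (-1, 0, -2) ⇒ equivalent

yes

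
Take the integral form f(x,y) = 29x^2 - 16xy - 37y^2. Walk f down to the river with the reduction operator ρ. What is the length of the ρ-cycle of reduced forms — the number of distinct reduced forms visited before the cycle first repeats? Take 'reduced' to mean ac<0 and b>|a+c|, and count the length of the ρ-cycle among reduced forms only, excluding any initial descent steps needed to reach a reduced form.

D = 4548, ⌊√D⌋ = 67
descent: ρ → (-37,16,29)  [lands on river]
river: ρ → (29,42,-24)
river: ρ → (-24,54,17)
river: ρ → (17,48,-33)
river: ρ → (-33,18,32)
river: ρ → (32,46,-19)
river: ρ → (-19,30,48)
river: ρ → (48,66,-1)
river: ρ → (-1,66,48)
river: ρ → (48,30,-19)
river: ρ → (-19,46,32)
river: ρ → (32,18,-33)
river: ρ → (-33,48,17)
river: ρ → (17,54,-24)
river: ρ → (-24,42,29)
river: ρ → (29,16,-37)
river: ρ → (-37,58,8)
river: ρ → (8,54,-51)
river: ρ → (-51,48,11)
river: ρ → (11,62,-16)
river: ρ → (-16,66,3)
river: ρ → (3,66,-16)
river: ρ → (-16,62,11)
river: ρ → (11,48,-51)
river: ρ → (-51,54,8)
river: ρ → (8,58,-37)
ρ-cycle length = 26 (tail of 1 descent step not counted)

26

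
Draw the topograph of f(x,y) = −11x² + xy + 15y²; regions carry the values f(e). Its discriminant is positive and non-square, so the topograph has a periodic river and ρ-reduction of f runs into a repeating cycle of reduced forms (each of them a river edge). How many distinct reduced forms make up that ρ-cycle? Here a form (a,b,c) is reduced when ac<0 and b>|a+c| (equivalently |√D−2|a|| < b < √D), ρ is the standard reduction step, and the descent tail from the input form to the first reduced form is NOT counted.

D = 661, ⌊√D⌋ = 25
descent: ρ → (15,-1,-11)
descent: ρ → (-11,23,3)  [lands on river]
river: ρ → (3,25,-3)
river: ρ → (-3,23,11)
river: ρ → (11,21,-5)
river: ρ → (-5,19,15)
river: ρ → (15,11,-9)
river: ρ → (-9,25,1)
river: ρ → (1,25,-9)
river: ρ → (-9,11,15)
river: ρ → (15,19,-5)
river: ρ → (-5,21,11)
river: ρ → (11,23,-3)
river: ρ → (-3,25,3)
river: ρ → (3,23,-11)
river: ρ → (-11,21,5)
river: ρ → (5,19,-15)
river: ρ → (-15,11,9)
river: ρ → (9,25,-1)
river: ρ → (-1,25,9)
river: ρ → (9,11,-15)
river: ρ → (-15,19,5)
river: ρ → (5,21,-11)
ρ-cycle length = 22 (tail of 2 descent steps not counted)

22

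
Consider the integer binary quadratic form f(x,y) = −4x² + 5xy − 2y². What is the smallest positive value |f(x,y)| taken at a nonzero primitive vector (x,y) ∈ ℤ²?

translate: b→3 (≡-5 mod 8), so (4,-5,2)→(4,3,1)
flip: (4,3,1)→(1,-3,4)
translate: b→1 (≡-3 mod 2), so (1,-3,4)→(1,1,2)
reduced (well bottom): (1,1,2) with a≤c, −a<b≤a
well minimum |f| = |-1| = 1 (negative-definite)

1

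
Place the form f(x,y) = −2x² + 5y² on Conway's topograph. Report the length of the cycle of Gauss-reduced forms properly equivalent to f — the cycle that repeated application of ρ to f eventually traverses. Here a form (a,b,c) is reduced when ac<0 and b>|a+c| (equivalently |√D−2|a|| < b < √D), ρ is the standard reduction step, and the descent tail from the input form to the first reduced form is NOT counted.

D = 40, ⌊√D⌋ = 6
descent: ρ → (5,0,-2)
descent: ρ → (-2,4,3)  [lands on river]
river: ρ → (3,2,-3)
river: ρ → (-3,4,2)
river: ρ → (2,4,-3)
river: ρ → (-3,2,3)
river: ρ → (3,4,-2)
ρ-cycle length = 6 (tail of 2 descent steps not counted)

6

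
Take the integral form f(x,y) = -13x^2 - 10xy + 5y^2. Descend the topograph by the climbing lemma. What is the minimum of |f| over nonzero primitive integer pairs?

descent: ρ → (5,10,-13)  [lands on river]
river: ρ → (-13,16,2)
river: ρ → (2,16,-13)
river: ρ → (-13,10,5)
closes: descent 1, river 4
min |a| on river = 2

2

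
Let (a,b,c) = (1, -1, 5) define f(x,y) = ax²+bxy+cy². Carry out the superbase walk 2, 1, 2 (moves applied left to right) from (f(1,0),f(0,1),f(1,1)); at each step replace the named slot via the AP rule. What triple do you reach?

start (1,5,5) = (f(1,0),f(0,1),f(1,1))
replace slot 2: 2·(1+5) − 5 = 7 → (1,7,5)
replace slot 1: 2·(7+5) − 1 = 23 → (23,7,5)
replace slot 2: 2·(23+5) − 7 = 49 → (23,49,5)

23,49,5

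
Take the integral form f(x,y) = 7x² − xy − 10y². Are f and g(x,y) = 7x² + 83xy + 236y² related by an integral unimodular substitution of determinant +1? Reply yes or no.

D₁ = 281, D₂ = 281
river cycle of f (length 30): (7, 13, -4), (-4, 11, 10), (10, 9, -5), (-5, 11, 8), (8, 5, -8), (-8, 11, 5), (5, 9, -10), (-10, 11, 4), (4, 13, -7), (-7, 15, 2), … (20 more)
river cycle of g (length 30): (7, 13, -4), (-4, 11, 10), (10, 9, -5), (-5, 11, 8), (8, 5, -8), (-8, 11, 5), (5, 9, -10), (-10, 11, 4), (4, 13, -7), (-7, 15, 2), … (20 more)
cycles coincide ⇒ equivalent

yes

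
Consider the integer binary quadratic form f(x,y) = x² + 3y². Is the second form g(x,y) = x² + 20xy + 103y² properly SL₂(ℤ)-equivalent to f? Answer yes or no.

D₁ = -12, D₂ = -12
f: reduced (well bottom): (1,0,3) with a≤c, −a<b≤a
g: translate: b→0 (≡20 mod 2), so (1,20,103)→(1,0,3)
g: reduced (well bottom): (1,0,3) with a≤c, −a<b≤a
reduced forms (1, 0, 3) vs (1, 0, 3) ⇒ equivalent

yes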